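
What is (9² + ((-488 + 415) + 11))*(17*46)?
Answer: 14858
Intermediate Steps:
(9² + ((-488 + 415) + 11))*(17*46) = (81 + (-73 + 11))*782 = (81 - 62)*782 = 19*782 = 14858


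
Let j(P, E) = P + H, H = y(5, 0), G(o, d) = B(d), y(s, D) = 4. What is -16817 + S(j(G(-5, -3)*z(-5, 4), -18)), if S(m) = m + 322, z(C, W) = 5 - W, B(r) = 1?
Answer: -16490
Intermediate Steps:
G(o, d) = 1
H = 4
j(P, E) = 4 + P (j(P, E) = P + 4 = 4 + P)
S(m) = 322 + m
-16817 + S(j(G(-5, -3)*z(-5, 4), -18)) = -16817 + (322 + (4 + 1*(5 - 1*4))) = -16817 + (322 + (4 + 1*(5 - 4))) = -16817 + (322 + (4 + 1*1)) = -16817 + (322 + (4 + 1)) = -16817 + (322 + 5) = -16817 + 327 = -16490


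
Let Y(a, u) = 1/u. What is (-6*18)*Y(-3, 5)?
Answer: -108/5 ≈ -21.600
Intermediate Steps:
(-6*18)*Y(-3, 5) = -6*18/5 = -108*⅕ = -108/5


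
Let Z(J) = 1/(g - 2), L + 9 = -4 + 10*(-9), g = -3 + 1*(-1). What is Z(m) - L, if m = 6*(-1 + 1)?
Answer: 617/6 ≈ 102.83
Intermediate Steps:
g = -4 (g = -3 - 1 = -4)
L = -103 (L = -9 + (-4 + 10*(-9)) = -9 + (-4 - 90) = -9 - 94 = -103)
m = 0 (m = 6*0 = 0)
Z(J) = -⅙ (Z(J) = 1/(-4 - 2) = 1/(-6) = -⅙)
Z(m) - L = -⅙ - 1*(-103) = -⅙ + 103 = 617/6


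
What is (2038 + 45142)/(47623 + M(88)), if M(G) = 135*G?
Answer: 47180/59503 ≈ 0.79290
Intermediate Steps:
(2038 + 45142)/(47623 + M(88)) = (2038 + 45142)/(47623 + 135*88) = 47180/(47623 + 11880) = 47180/59503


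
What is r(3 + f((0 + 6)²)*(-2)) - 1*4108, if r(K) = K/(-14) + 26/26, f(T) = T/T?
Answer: -57499/14 ≈ -4107.1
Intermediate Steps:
f(T) = 1
r(K) = 1 - K/14 (r(K) = K*(-1/14) + 26*(1/26) = -K/14 + 1 = 1 - K/14)
r(3 + f((0 + 6)²)*(-2)) - 1*4108 = (1 - (3 + 1*(-2))/14) - 1*4108 = (1 - (3 - 2)/14) - 4108 = (1 - 1/14*1) - 4108 = (1 - 1/14) - 4108 = 13/14 - 4108 = -57499/14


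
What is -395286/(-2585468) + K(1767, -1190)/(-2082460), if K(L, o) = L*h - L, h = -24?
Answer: 46869016623/269206684564 ≈ 0.17410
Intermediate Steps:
K(L, o) = -25*L (K(L, o) = L*(-24) - L = -24*L - L = -25*L)
-395286/(-2585468) + K(1767, -1190)/(-2082460) = -395286/(-2585468) - 25*1767/(-2082460) = -395286*(-1/2585468) - 44175*(-1/2082460) = 197643/1292734 + 8835/416492 = 46869016623/269206684564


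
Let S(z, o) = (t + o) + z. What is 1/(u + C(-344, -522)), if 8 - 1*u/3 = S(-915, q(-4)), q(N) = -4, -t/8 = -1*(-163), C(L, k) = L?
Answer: 1/6349 ≈ 0.00015751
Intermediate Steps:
t = -1304 (t = -(-8)*(-163) = -8*163 = -1304)
S(z, o) = -1304 + o + z (S(z, o) = (-1304 + o) + z = -1304 + o + z)
u = 6693 (u = 24 - 3*(-1304 - 4 - 915) = 24 - 3*(-2223) = 24 + 6669 = 6693)
1/(u + C(-344, -522)) = 1/(6693 - 344) = 1/6349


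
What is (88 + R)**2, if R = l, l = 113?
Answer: 40401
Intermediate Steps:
R = 113
(88 + R)**2 = (88 + 113)**2 = 201**2 = 40401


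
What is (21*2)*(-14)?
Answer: -588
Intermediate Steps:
(21*2)*(-14) = 42*(-14) = -588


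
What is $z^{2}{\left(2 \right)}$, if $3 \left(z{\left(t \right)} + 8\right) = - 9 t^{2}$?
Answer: $400$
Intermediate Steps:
$z{\left(t \right)} = -8 - 3 t^{2}$ ($z{\left(t \right)} = -8 + \frac{\left(-9\right) t^{2}}{3} = -8 - 3 t^{2}$)
$z^{2}{\left(2 \right)} = \left(-8 - 3 \cdot 2^{2}\right)^{2} = \left(-8 - 12\right)^{2} = \left(-20\right)^{2} = 400$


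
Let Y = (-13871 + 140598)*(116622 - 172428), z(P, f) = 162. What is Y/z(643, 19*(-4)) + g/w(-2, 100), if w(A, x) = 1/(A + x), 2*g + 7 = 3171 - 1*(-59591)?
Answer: -1095662962/27 ≈ -4.0580e+7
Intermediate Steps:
g = 62755/2 (g = -7/2 + (3171 - 1*(-59591))/2 = -7/2 + (3171 + 59591)/2 = -7/2 + (1/2)*62762 = -7/2 + 31381 = 62755/2 ≈ 31378.)
Y = -7072126962 (Y = 126727*(-55806) = -7072126962)
Y/z(643, 19*(-4)) + g/w(-2, 100) = -7072126962/162 + 62755/(2*(1/(-2 + 100))) = -7072126962*1/162 + 62755/(2*(1/98)) = -1178687827/27 + 62755/(2*(1/98)) = -1178687827/27 + (62755/2)*98 = -1178687827/27 + 3074995 = -1095662962/27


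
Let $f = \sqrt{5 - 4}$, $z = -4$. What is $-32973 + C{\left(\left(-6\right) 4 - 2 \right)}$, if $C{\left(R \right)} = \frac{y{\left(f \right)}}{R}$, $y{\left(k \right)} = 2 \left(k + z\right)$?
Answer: $- \frac{428646}{13} \approx -32973.0$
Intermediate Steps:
$f = 1$ ($f = \sqrt{1} = 1$)
$y{\left(k \right)} = -8 + 2 k$ ($y{\left(k \right)} = 2 \left(k - 4\right) = 2 \left(-4 + k\right) = -8 + 2 k$)
$C{\left(R \right)} = - \frac{6}{R}$ ($C{\left(R \right)} = \frac{-8 + 2 \cdot 1}{R} = \frac{-8 + 2}{R} = - \frac{6}{R}$)
$-32973 + C{\left(\left(-6\right) 4 - 2 \right)} = -32973 - \frac{6}{\left(-6\right) 4 - 2} = -32973 - \frac{6}{-24 - 2} = -32973 - \frac{6}{-26} = -32973 - - \frac{3}{13} = -32973 + \frac{3}{13} = - \frac{428646}{13}$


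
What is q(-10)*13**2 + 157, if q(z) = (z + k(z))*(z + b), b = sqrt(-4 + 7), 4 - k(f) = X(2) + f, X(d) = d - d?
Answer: -6603 + 676*sqrt(3) ≈ -5432.1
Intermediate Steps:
X(d) = 0
k(f) = 4 - f (k(f) = 4 - (0 + f) = 4 - f)
b = sqrt(3) ≈ 1.7320
q(z) = 4*z + 4*sqrt(3) (q(z) = (z + (4 - z))*(z + sqrt(3)) = 4*(z + sqrt(3)) = 4*z + 4*sqrt(3))
q(-10)*13**2 + 157 = (4*(-10) + 4*sqrt(3))*13**2 + 157 = (-40 + 4*sqrt(3))*169 + 157 = (-6760 + 676*sqrt(3)) + 157 = -6603 + 676*sqrt(3)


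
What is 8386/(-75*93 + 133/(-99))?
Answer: -415107/345329 ≈ -1.2021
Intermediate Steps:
8386/(-75*93 + 133/(-99)) = 8386/(-6975 + 133*(-1/99)) = 8386/(-6975 - 133/99) = 8386/(-690658/99) = 8386*(-99/690658) = -415107/345329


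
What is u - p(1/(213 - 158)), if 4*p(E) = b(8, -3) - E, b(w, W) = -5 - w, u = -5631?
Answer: -309526/55 ≈ -5627.7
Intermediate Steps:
p(E) = -13/4 - E/4 (p(E) = ((-5 - 1*8) - E)/4 = ((-5 - 8) - E)/4 = (-13 - E)/4 = -13/4 - E/4)
u - p(1/(213 - 158)) = -5631 - (-13/4 - 1/(4*(213 - 158))) = -5631 - (-13/4 - 1/4/55) = -5631 - (-13/4 - 1/4*1/55) = -5631 - (-13/4 - 1/220) = -5631 - 1*(-179/55) = -5631 + 179/55 = -309526/55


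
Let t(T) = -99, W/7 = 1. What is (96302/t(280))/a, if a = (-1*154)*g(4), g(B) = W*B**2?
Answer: 48151/853776 ≈ 0.056398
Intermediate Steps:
W = 7 (W = 7*1 = 7)
g(B) = 7*B**2
a = -17248 (a = (-1*154)*(7*4**2) = -1078*16 = -154*112 = -17248)
(96302/t(280))/a = (96302/(-99))/(-17248) = (96302*(-1/99))*(-1/17248) = -96302/99*(-1/17248) = 48151/853776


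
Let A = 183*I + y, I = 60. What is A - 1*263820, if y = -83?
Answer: -252923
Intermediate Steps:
A = 10897 (A = 183*60 - 83 = 10980 - 83 = 10897)
A - 1*263820 = 10897 - 1*263820 = 10897 - 263820 = -252923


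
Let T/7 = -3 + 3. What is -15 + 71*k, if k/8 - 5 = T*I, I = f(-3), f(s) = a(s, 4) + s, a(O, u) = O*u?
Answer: 2825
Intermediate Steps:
f(s) = 5*s (f(s) = s*4 + s = 4*s + s = 5*s)
I = -15 (I = 5*(-3) = -15)
T = 0 (T = 7*(-3 + 3) = 7*0 = 0)
k = 40 (k = 40 + 8*(0*(-15)) = 40 + 8*0 = 40 + 0 = 40)
-15 + 71*k = -15 + 71*40 = -15 + 2840 = 2825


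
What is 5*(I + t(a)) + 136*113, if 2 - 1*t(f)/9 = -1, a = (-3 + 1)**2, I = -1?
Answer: 15498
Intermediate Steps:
a = 4 (a = (-2)**2 = 4)
t(f) = 27 (t(f) = 18 - 9*(-1) = 18 + 9 = 27)
5*(I + t(a)) + 136*113 = 5*(-1 + 27) + 136*113 = 5*26 + 15368 = 130 + 15368 = 15498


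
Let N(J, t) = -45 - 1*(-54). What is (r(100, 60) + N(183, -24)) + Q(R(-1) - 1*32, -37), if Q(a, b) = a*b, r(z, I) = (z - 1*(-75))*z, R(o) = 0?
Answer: 18693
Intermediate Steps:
r(z, I) = z*(75 + z) (r(z, I) = (z + 75)*z = (75 + z)*z = z*(75 + z))
N(J, t) = 9 (N(J, t) = -45 + 54 = 9)
(r(100, 60) + N(183, -24)) + Q(R(-1) - 1*32, -37) = (100*(75 + 100) + 9) + (0 - 1*32)*(-37) = (100*175 + 9) + (0 - 32)*(-37) = (17500 + 9) - 32*(-37) = 17509 + 1184 = 18693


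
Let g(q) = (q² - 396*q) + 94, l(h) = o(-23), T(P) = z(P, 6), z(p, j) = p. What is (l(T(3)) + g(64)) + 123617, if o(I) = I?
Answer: 102440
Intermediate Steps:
T(P) = P
l(h) = -23
g(q) = 94 + q² - 396*q
(l(T(3)) + g(64)) + 123617 = (-23 + (94 + 64² - 396*64)) + 123617 = (-23 + (94 + 4096 - 25344)) + 123617 = (-23 - 21154) + 123617 = -21177 + 123617 = 102440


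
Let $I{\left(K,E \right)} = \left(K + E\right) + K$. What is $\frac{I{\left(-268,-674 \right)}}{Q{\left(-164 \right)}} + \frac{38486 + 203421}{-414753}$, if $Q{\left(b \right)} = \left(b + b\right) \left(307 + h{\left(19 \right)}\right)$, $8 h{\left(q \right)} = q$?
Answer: $- \frac{145731283}{255073095} \approx -0.57133$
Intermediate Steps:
$h{\left(q \right)} = \frac{q}{8}$
$Q{\left(b \right)} = \frac{2475 b}{4}$ ($Q{\left(b \right)} = \left(b + b\right) \left(307 + \frac{1}{8} \cdot 19\right) = 2 b \left(307 + \frac{19}{8}\right) = 2 b \frac{2475}{8} = \frac{2475 b}{4}$)
$I{\left(K,E \right)} = E + 2 K$ ($I{\left(K,E \right)} = \left(E + K\right) + K = E + 2 K$)
$\frac{I{\left(-268,-674 \right)}}{Q{\left(-164 \right)}} + \frac{38486 + 203421}{-414753} = \frac{-674 + 2 \left(-268\right)}{\frac{2475}{4} \left(-164\right)} + \frac{38486 + 203421}{-414753} = \frac{-674 - 536}{-101475} + 241907 \left(- \frac{1}{414753}\right) = \left(-1210\right) \left(- \frac{1}{101475}\right) - \frac{241907}{414753} = \frac{22}{1845} - \frac{241907}{414753} = - \frac{145731283}{255073095}$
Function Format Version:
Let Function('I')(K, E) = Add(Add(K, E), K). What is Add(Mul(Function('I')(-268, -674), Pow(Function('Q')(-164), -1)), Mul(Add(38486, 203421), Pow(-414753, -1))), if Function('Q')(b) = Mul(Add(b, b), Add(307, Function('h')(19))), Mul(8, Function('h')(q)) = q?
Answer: Rational(-145731283, 255073095) ≈ -0.57133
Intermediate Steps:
Function('h')(q) = Mul(Rational(1, 8), q)
Function('Q')(b) = Mul(Rational(2475, 4), b) (Function('Q')(b) = Mul(Add(b, b), Add(307, Mul(Rational(1, 8), 19))) = Mul(Mul(2, b), Add(307, Rational(19, 8))) = Mul(Mul(2, b), Rational(2475, 8)) = Mul(Rational(2475, 4), b))
Function('I')(K, E) = Add(E, Mul(2, K)) (Function('I')(K, E) = Add(Add(E, K), K) = Add(E, Mul(2, K)))
Add(Mul(Function('I')(-268, -674), Pow(Function('Q')(-164), -1)), Mul(Add(38486, 203421), Pow(-414753, -1))) = Add(Mul(Add(-674, Mul(2, -268)), Pow(Mul(Rational(2475, 4), -164), -1)), Mul(Add(38486, 203421), Pow(-414753, -1))) = Add(Mul(Add(-674, -536), Pow(-101475, -1)), Mul(241907, Rational(-1, 414753))) = Add(Mul(-1210, Rational(-1, 101475)), Rational(-241907, 414753)) = Add(Rational(22, 1845), Rational(-241907, 414753)) = Rational(-145731283, 255073095)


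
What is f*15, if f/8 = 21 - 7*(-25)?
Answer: 23520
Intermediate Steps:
f = 1568 (f = 8*(21 - 7*(-25)) = 8*(21 + 175) = 8*196 = 1568)
f*15 = 1568*15 = 23520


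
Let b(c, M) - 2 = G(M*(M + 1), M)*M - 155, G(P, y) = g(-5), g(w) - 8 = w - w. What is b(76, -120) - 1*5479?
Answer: -6592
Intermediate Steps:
g(w) = 8 (g(w) = 8 + (w - w) = 8 + 0 = 8)
G(P, y) = 8
b(c, M) = -153 + 8*M (b(c, M) = 2 + (8*M - 155) = 2 + (-155 + 8*M) = -153 + 8*M)
b(76, -120) - 1*5479 = (-153 + 8*(-120)) - 1*5479 = (-153 - 960) - 5479 = -1113 - 5479 = -6592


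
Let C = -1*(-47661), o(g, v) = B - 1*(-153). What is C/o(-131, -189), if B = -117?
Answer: 15887/12 ≈ 1323.9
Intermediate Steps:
o(g, v) = 36 (o(g, v) = -117 - 1*(-153) = -117 + 153 = 36)
C = 47661
C/o(-131, -189) = 47661/36 = 47661*(1/36) = 15887/12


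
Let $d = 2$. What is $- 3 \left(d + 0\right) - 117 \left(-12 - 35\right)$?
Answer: $5493$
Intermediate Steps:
$- 3 \left(d + 0\right) - 117 \left(-12 - 35\right) = - 3 \left(2 + 0\right) - 117 \left(-12 - 35\right) = \left(-3\right) 2 - -5499 = -6 + 5499 = 5493$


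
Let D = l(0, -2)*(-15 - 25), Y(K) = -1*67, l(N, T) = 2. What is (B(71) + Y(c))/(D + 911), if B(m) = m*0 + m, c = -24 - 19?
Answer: 4/831 ≈ 0.0048135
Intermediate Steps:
c = -43
B(m) = m (B(m) = 0 + m = m)
Y(K) = -67
D = -80 (D = 2*(-15 - 25) = 2*(-40) = -80)
(B(71) + Y(c))/(D + 911) = (71 - 67)/(-80 + 911) = 4/831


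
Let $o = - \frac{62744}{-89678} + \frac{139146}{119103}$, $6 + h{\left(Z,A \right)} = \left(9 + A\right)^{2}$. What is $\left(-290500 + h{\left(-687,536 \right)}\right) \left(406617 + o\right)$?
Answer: $\frac{4718738085158432127}{1780153139} \approx 2.6507 \cdot 10^{9}$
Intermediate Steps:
$h{\left(Z,A \right)} = -6 + \left(9 + A\right)^{2}$
$o = \frac{3325222270}{1780153139}$ ($o = \left(-62744\right) \left(- \frac{1}{89678}\right) + 139146 \cdot \frac{1}{119103} = \frac{31372}{44839} + \frac{46382}{39701} = \frac{3325222270}{1780153139} \approx 1.8679$)
$\left(-290500 + h{\left(-687,536 \right)}\right) \left(406617 + o\right) = \left(-290500 - \left(6 - \left(9 + 536\right)^{2}\right)\right) \left(406617 + \frac{3325222270}{1780153139}\right) = \left(-290500 - \left(6 - 545^{2}\right)\right) \frac{723843854143033}{1780153139} = \left(-290500 + \left(-6 + 297025\right)\right) \frac{723843854143033}{1780153139} = \left(-290500 + 297019\right) \frac{723843854143033}{1780153139} = 6519 \cdot \frac{723843854143033}{1780153139} = \frac{4718738085158432127}{1780153139}$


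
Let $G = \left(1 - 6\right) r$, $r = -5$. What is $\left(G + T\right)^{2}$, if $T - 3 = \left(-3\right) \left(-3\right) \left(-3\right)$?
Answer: $1$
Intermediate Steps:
$T = -24$ ($T = 3 + \left(-3\right) \left(-3\right) \left(-3\right) = 3 + 9 \left(-3\right) = 3 - 27 = -24$)
$G = 25$ ($G = \left(1 - 6\right) \left(-5\right) = \left(-5\right) \left(-5\right) = 25$)
$\left(G + T\right)^{2} = \left(25 - 24\right)^{2} = 1^{2} = 1$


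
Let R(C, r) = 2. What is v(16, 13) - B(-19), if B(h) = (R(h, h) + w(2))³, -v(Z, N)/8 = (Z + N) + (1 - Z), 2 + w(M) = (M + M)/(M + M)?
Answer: -113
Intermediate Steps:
w(M) = -1 (w(M) = -2 + (M + M)/(M + M) = -2 + (2*M)/((2*M)) = -2 + (2*M)*(1/(2*M)) = -2 + 1 = -1)
v(Z, N) = -8 - 8*N (v(Z, N) = -8*((Z + N) + (1 - Z)) = -8*((N + Z) + (1 - Z)) = -8*(1 + N) = -8 - 8*N)
B(h) = 1 (B(h) = (2 - 1)³ = 1³ = 1)
v(16, 13) - B(-19) = (-8 - 8*13) - 1*1 = (-8 - 104) - 1 = -112 - 1 = -113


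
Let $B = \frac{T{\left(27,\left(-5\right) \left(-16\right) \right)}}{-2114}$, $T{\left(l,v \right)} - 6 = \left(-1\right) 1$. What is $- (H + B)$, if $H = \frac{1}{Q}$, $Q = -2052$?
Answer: $\frac{6187}{2168964} \approx 0.0028525$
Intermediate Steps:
$T{\left(l,v \right)} = 5$ ($T{\left(l,v \right)} = 6 - 1 = 5$)
$B = - \frac{5}{2114}$ ($B = \frac{5}{-2114} = 5 \left(- \frac{1}{2114}\right) = - \frac{5}{2114} \approx -0.0023652$)
$H = - \frac{1}{2052}$ ($H = \frac{1}{-2052} = - \frac{1}{2052} \approx -0.00048733$)
$- (H + B) = - (- \frac{1}{2052} - \frac{5}{2114}) = \left(-1\right) \left(- \frac{6187}{2168964}\right) = \frac{6187}{2168964}$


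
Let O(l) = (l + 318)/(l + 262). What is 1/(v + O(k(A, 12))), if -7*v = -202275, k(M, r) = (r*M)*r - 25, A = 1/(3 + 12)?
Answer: 8631/249415666 ≈ 3.4605e-5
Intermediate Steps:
A = 1/15 ≈ 0.066667
k(M, r) = -25 + M*r² (k(M, r) = (M*r)*r - 25 = M*r² - 25 = -25 + M*r²)
O(l) = (318 + l)/(262 + l)
v = 202275/7 (v = -⅐*(-202275) = 202275/7 ≈ 28896.)
1/(v + O(k(A, 12))) = 1/(202275/7 + (318 + (-25 + (1/15)*12²))/(262 + (-25 + (1/15)*12²))) = 1/(202275/7 + (318 + (-25 + (1/15)*144))/(262 + (-25 + (1/15)*144))) = 1/(202275/7 + (318 + (-25 + 48/5))/(262 + (-25 + 48/5))) = 1/(202275/7 + (318 - 77/5)/(262 - 77/5)) = 1/(202275/7 + (1513/5)/(1233/5)) = 1/(202275/7 + (5/1233)*(1513/5)) = 1/(202275/7 + 1513/1233) = 1/(249415666/8631) = 8631/249415666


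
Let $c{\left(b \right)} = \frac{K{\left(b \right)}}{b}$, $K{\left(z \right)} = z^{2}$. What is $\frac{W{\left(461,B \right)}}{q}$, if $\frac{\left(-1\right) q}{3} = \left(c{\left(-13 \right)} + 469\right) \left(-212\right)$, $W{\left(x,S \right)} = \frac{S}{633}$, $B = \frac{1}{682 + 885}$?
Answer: $\frac{1}{287670060576} \approx 3.4762 \cdot 10^{-12}$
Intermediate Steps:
$B = \frac{1}{1567} \approx 0.00063816$
$c{\left(b \right)} = b$ ($c{\left(b \right)} = \frac{b^{2}}{b} = b$)
$W{\left(x,S \right)} = \frac{S}{633}$ ($W{\left(x,S \right)} = S \frac{1}{633} = \frac{S}{633}$)
$q = 290016$ ($q = - 3 \left(-13 + 469\right) \left(-212\right) = - 3 \cdot 456 \left(-212\right) = \left(-3\right) \left(-96672\right) = 290016$)
$\frac{W{\left(461,B \right)}}{q} = \frac{\frac{1}{633} \cdot \frac{1}{1567}}{290016} = \frac{1}{991911} \cdot \frac{1}{290016} = \frac{1}{287670060576}$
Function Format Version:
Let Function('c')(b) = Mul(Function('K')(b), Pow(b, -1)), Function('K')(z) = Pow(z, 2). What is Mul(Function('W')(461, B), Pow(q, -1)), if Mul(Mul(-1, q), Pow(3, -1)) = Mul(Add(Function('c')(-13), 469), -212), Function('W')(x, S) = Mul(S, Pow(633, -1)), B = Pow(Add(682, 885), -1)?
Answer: Rational(1, 287670060576) ≈ 3.4762e-12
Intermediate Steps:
B = Rational(1, 1567) (B = Pow(1567, -1) = Rational(1, 1567) ≈ 0.00063816)
Function('c')(b) = b (Function('c')(b) = Mul(Pow(b, 2), Pow(b, -1)) = b)
Function('W')(x, S) = Mul(Rational(1, 633), S) (Function('W')(x, S) = Mul(S, Rational(1, 633)) = Mul(Rational(1, 633), S))
q = 290016 (q = Mul(-3, Mul(Add(-13, 469), -212)) = Mul(-3, Mul(456, -212)) = Mul(-3, -96672) = 290016)
Mul(Function('W')(461, B), Pow(q, -1)) = Mul(Mul(Rational(1, 633), Rational(1, 1567)), Pow(290016, -1)) = Mul(Rational(1, 991911), Rational(1, 290016)) = Rational(1, 287670060576)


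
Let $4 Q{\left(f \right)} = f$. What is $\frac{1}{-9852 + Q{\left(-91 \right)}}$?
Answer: $- \frac{4}{39499} \approx -0.00010127$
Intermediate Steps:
$Q{\left(f \right)} = \frac{f}{4}$
$\frac{1}{-9852 + Q{\left(-91 \right)}} = \frac{1}{-9852 + \frac{1}{4} \left(-91\right)} = \frac{1}{-9852 - \frac{91}{4}} = \frac{1}{- \frac{39499}{4}} = - \frac{4}{39499}$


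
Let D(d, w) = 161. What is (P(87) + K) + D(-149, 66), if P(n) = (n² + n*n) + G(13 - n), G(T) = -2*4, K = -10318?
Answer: 4973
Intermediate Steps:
G(T) = -8
P(n) = -8 + 2*n² (P(n) = (n² + n*n) - 8 = (n² + n²) - 8 = 2*n² - 8 = -8 + 2*n²)
(P(87) + K) + D(-149, 66) = ((-8 + 2*87²) - 10318) + 161 = ((-8 + 2*7569) - 10318) + 161 = ((-8 + 15138) - 10318) + 161 = (15130 - 10318) + 161 = 4812 + 161 = 4973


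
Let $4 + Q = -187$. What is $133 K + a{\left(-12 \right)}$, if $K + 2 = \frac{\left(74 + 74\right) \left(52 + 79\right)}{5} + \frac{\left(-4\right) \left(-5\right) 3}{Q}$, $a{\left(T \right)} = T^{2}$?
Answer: $\frac{492356954}{955} \approx 5.1556 \cdot 10^{5}$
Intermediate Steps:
$Q = -191$ ($Q = -4 - 187 = -191$)
$K = \frac{3700898}{955}$ ($K = -2 + \left(\frac{\left(74 + 74\right) \left(52 + 79\right)}{5} + \frac{\left(-4\right) \left(-5\right) 3}{-191}\right) = -2 + \left(148 \cdot 131 \cdot \frac{1}{5} + 20 \cdot 3 \left(- \frac{1}{191}\right)\right) = -2 + \left(19388 \cdot \frac{1}{5} + 60 \left(- \frac{1}{191}\right)\right) = -2 + \left(\frac{19388}{5} - \frac{60}{191}\right) = -2 + \frac{3702808}{955} = \frac{3700898}{955} \approx 3875.3$)
$133 K + a{\left(-12 \right)} = 133 \cdot \frac{3700898}{955} + \left(-12\right)^{2} = \frac{492219434}{955} + 144 = \frac{492356954}{955}$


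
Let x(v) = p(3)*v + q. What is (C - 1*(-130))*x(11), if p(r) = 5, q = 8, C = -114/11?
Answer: 82908/11 ≈ 7537.1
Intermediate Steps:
C = -114/11 (C = -114*1/11 = -114/11 ≈ -10.364)
x(v) = 8 + 5*v (x(v) = 5*v + 8 = 8 + 5*v)
(C - 1*(-130))*x(11) = (-114/11 - 1*(-130))*(8 + 5*11) = (-114/11 + 130)*(8 + 55) = (1316/11)*63 = 82908/11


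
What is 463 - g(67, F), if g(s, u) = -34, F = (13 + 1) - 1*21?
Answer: 497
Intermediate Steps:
F = -7 (F = 14 - 21 = -7)
463 - g(67, F) = 463 - 1*(-34) = 463 + 34 = 497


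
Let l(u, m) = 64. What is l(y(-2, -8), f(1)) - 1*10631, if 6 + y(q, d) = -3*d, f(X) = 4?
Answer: -10567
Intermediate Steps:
y(q, d) = -6 - 3*d
l(y(-2, -8), f(1)) - 1*10631 = 64 - 1*10631 = 64 - 10631 = -10567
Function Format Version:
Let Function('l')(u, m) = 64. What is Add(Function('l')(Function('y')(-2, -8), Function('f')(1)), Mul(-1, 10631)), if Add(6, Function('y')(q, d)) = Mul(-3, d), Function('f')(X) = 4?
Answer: -10567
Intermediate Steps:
Function('y')(q, d) = Add(-6, Mul(-3, d))
Add(Function('l')(Function('y')(-2, -8), Function('f')(1)), Mul(-1, 10631)) = Add(64, Mul(-1, 10631)) = Add(64, -10631) = -10567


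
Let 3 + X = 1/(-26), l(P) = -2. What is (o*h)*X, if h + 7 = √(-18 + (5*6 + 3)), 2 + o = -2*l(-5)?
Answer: 553/13 - 79*√15/13 ≈ 19.003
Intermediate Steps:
o = 2 (o = -2 - 2*(-2) = -2 + 4 = 2)
X = -79/26 (X = -3 + 1/(-26) = -3 + 1*(-1/26) = -3 - 1/26 = -79/26 ≈ -3.0385)
h = -7 + √15 (h = -7 + √(-18 + (5*6 + 3)) = -7 + √(-18 + (30 + 3)) = -7 + √(-18 + 33) = -7 + √15 ≈ -3.1270)
(o*h)*X = (2*(-7 + √15))*(-79/26) = (-14 + 2*√15)*(-79/26) = 553/13 - 79*√15/13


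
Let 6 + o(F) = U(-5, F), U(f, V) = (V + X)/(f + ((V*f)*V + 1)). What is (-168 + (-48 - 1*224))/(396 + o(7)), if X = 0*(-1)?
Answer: -109560/97103 ≈ -1.1283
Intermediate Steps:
X = 0
U(f, V) = V/(1 + f + f*V**2) (U(f, V) = (V + 0)/(f + ((V*f)*V + 1)) = V/(f + (f*V**2 + 1)) = V/(f + (1 + f*V**2)) = V/(1 + f + f*V**2))
o(F) = -6 + F/(-4 - 5*F**2) (o(F) = -6 + F/(1 - 5 - 5*F**2) = -6 + F/(-4 - 5*F**2))
(-168 + (-48 - 1*224))/(396 + o(7)) = (-168 + (-48 - 1*224))/(396 + (-24 - 1*7 - 30*7**2)/(4 + 5*7**2)) = (-168 + (-48 - 224))/(396 + (-24 - 7 - 30*49)/(4 + 5*49)) = (-168 - 272)/(396 + (-24 - 7 - 1470)/(4 + 245)) = -440/(396 - 1501/249) = -440/97103/249 = -440*249/97103 = -109560/97103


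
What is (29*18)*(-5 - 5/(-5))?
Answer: -2088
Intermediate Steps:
(29*18)*(-5 - 5/(-5)) = 522*(-5 - 5*(-1/5)) = 522*(-5 + 1) = 522*(-4) = -2088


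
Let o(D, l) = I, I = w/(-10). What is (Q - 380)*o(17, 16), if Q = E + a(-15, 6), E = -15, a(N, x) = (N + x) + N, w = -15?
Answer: -1257/2 ≈ -628.50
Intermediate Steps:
a(N, x) = x + 2*N
I = 3/2 (I = -15/(-10) = -15*(-1/10) = 3/2 ≈ 1.5000)
o(D, l) = 3/2
Q = -39 (Q = -15 + (6 + 2*(-15)) = -15 + (6 - 30) = -15 - 24 = -39)
(Q - 380)*o(17, 16) = (-39 - 380)*(3/2) = -419*3/2 = -1257/2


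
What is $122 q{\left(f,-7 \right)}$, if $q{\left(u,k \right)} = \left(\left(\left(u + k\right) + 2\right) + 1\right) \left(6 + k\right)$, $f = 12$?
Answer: $-976$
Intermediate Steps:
$q{\left(u,k \right)} = \left(6 + k\right) \left(3 + k + u\right)$ ($q{\left(u,k \right)} = \left(\left(\left(k + u\right) + 2\right) + 1\right) \left(6 + k\right) = \left(\left(2 + k + u\right) + 1\right) \left(6 + k\right) = \left(3 + k + u\right) \left(6 + k\right) = \left(6 + k\right) \left(3 + k + u\right)$)
$122 q{\left(f,-7 \right)} = 122 \left(18 + \left(-7\right)^{2} + 6 \cdot 12 + 9 \left(-7\right) - 84\right) = 122 \left(18 + 49 + 72 - 63 - 84\right) = 122 \left(-8\right) = -976$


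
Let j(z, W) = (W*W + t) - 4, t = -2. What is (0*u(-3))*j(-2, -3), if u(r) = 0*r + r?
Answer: 0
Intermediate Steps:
u(r) = r (u(r) = 0 + r = r)
j(z, W) = -6 + W² (j(z, W) = (W*W - 2) - 4 = (W² - 2) - 4 = (-2 + W²) - 4 = -6 + W²)
(0*u(-3))*j(-2, -3) = (0*(-3))*(-6 + (-3)²) = 0*(-6 + 9) = 0*3 = 0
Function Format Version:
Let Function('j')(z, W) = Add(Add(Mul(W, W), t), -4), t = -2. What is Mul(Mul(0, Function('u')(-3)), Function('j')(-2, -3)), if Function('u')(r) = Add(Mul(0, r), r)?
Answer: 0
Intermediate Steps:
Function('u')(r) = r (Function('u')(r) = Add(0, r) = r)
Function('j')(z, W) = Add(-6, Pow(W, 2)) (Function('j')(z, W) = Add(Add(Mul(W, W), -2), -4) = Add(Add(Pow(W, 2), -2), -4) = Add(Add(-2, Pow(W, 2)), -4) = Add(-6, Pow(W, 2)))
Mul(Mul(0, Function('u')(-3)), Function('j')(-2, -3)) = Mul(Mul(0, -3), Add(-6, Pow(-3, 2))) = Mul(0, Add(-6, 9)) = Mul(0, 3) = 0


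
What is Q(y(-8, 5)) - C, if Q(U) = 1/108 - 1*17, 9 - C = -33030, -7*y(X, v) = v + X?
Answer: -3570047/108 ≈ -33056.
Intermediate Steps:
y(X, v) = -X/7 - v/7 (y(X, v) = -(v + X)/7 = -(X + v)/7 = -X/7 - v/7)
C = 33039 (C = 9 - 1*(-33030) = 9 + 33030 = 33039)
Q(U) = -1835/108 (Q(U) = 1/108 - 17 = -1835/108)
Q(y(-8, 5)) - C = -1835/108 - 1*33039 = -1835/108 - 33039 = -3570047/108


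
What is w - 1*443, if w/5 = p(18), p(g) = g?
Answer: -353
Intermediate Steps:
w = 90 (w = 5*18 = 90)
w - 1*443 = 90 - 1*443 = 90 - 443 = -353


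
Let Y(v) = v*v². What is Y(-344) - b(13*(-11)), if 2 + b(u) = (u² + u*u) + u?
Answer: -40748337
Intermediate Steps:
Y(v) = v³
b(u) = -2 + u + 2*u² (b(u) = -2 + ((u² + u*u) + u) = -2 + ((u² + u²) + u) = -2 + (2*u² + u) = -2 + (u + 2*u²) = -2 + u + 2*u²)
Y(-344) - b(13*(-11)) = (-344)³ - (-2 + 13*(-11) + 2*(13*(-11))²) = -40707584 - (-2 - 143 + 2*(-143)²) = -40707584 - (-2 - 143 + 2*20449) = -40707584 - (-2 - 143 + 40898) = -40707584 - 1*40753 = -40707584 - 40753 = -40748337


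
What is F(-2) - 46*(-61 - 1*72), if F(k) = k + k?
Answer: 6114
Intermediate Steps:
F(k) = 2*k
F(-2) - 46*(-61 - 1*72) = 2*(-2) - 46*(-61 - 1*72) = -4 - 46*(-61 - 72) = -4 - 46*(-133) = -4 + 6118 = 6114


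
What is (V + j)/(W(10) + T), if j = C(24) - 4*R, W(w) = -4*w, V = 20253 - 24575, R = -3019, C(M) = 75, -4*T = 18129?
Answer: -31316/18289 ≈ -1.7123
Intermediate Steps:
T = -18129/4 (T = -1/4*18129 = -18129/4 ≈ -4532.3)
V = -4322
j = 12151 (j = 75 - 4*(-3019) = 75 - 1*(-12076) = 75 + 12076 = 12151)
(V + j)/(W(10) + T) = (-4322 + 12151)/(-4*10 - 18129/4) = 7829/(-40 - 18129/4) = 7829/(-18289/4) = 7829*(-4/18289) = -31316/18289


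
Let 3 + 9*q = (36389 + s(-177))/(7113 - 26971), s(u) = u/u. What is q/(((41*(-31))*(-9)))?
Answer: -15994/340733493 ≈ -4.6940e-5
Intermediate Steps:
s(u) = 1
q = -15994/29787 (q = -1/3 + ((36389 + 1)/(7113 - 26971))/9 = -1/3 + (36390/(-19858))/9 = -1/3 + (36390*(-1/19858))/9 = -1/3 + (1/9)*(-18195/9929) = -1/3 - 6065/29787 = -15994/29787 ≈ -0.53695)
q/(((41*(-31))*(-9))) = -15994/(29787*((41*(-31))*(-9))) = -15994/(29787*((-1271*(-9)))) = -15994/29787/11439 = -15994/29787*1/11439 = -15994/340733493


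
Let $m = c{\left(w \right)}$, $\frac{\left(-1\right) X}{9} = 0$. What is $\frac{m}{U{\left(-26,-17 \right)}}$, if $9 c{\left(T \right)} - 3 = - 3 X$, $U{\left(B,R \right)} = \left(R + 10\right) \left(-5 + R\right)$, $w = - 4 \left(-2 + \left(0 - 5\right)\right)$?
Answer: $\frac{1}{462} \approx 0.0021645$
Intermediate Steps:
$X = 0$ ($X = \left(-9\right) 0 = 0$)
$w = 28$ ($w = - 4 \left(-2 + \left(0 - 5\right)\right) = - 4 \left(-2 - 5\right) = \left(-4\right) \left(-7\right) = 28$)
$U{\left(B,R \right)} = \left(-5 + R\right) \left(10 + R\right)$ ($U{\left(B,R \right)} = \left(10 + R\right) \left(-5 + R\right) = \left(-5 + R\right) \left(10 + R\right)$)
$c{\left(T \right)} = \frac{1}{3}$ ($c{\left(T \right)} = \frac{1}{3} + \frac{\left(-3\right) 0}{9} = \frac{1}{3} + \frac{1}{9} \cdot 0 = \frac{1}{3} + 0 = \frac{1}{3}$)
$m = \frac{1}{3} \approx 0.33333$
$\frac{m}{U{\left(-26,-17 \right)}} = \frac{1}{3 \left(-50 + \left(-17\right)^{2} + 5 \left(-17\right)\right)} = \frac{1}{3 \left(-50 + 289 - 85\right)} = \frac{1}{3 \cdot 154} = \frac{1}{3} \cdot \frac{1}{154} = \frac{1}{462}$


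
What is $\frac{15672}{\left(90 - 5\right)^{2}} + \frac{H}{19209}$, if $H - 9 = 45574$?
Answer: $\frac{630380623}{138785025} \approx 4.5421$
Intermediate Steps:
$H = 45583$ ($H = 9 + 45574 = 45583$)
$\frac{15672}{\left(90 - 5\right)^{2}} + \frac{H}{19209} = \frac{15672}{\left(90 - 5\right)^{2}} + \frac{45583}{19209} = \frac{15672}{85^{2}} + 45583 \cdot \frac{1}{19209} = \frac{15672}{7225} + \frac{45583}{19209} = \frac{630380623}{138785025}$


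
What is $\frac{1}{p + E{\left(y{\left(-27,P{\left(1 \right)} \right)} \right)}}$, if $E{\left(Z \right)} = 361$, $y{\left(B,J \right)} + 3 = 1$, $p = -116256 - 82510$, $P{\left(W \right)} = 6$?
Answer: $- \frac{1}{198405} \approx -5.0402 \cdot 10^{-6}$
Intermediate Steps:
$p = -198766$
$y{\left(B,J \right)} = -2$ ($y{\left(B,J \right)} = -3 + 1 = -2$)
$\frac{1}{p + E{\left(y{\left(-27,P{\left(1 \right)} \right)} \right)}} = \frac{1}{-198766 + 361} = \frac{1}{-198405} = - \frac{1}{198405}$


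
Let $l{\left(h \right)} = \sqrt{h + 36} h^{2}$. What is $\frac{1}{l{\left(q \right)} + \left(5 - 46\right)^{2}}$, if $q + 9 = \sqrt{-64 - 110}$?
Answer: $\frac{1}{1681 + \left(9 - i \sqrt{174}\right)^{2} \sqrt{27 + i \sqrt{174}}} \approx 0.00036075 + 0.00033767 i$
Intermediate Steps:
$q = -9 + i \sqrt{174}$ ($q = -9 + \sqrt{-64 - 110} = -9 + \sqrt{-174} = -9 + i \sqrt{174} \approx -9.0 + 13.191 i$)
$l{\left(h \right)} = h^{2} \sqrt{36 + h}$ ($l{\left(h \right)} = \sqrt{36 + h} h^{2} = h^{2} \sqrt{36 + h}$)
$\frac{1}{l{\left(q \right)} + \left(5 - 46\right)^{2}} = \frac{1}{\left(-9 + i \sqrt{174}\right)^{2} \sqrt{36 - \left(9 - i \sqrt{174}\right)} + \left(5 - 46\right)^{2}} = \frac{1}{\left(-9 + i \sqrt{174}\right)^{2} \sqrt{27 + i \sqrt{174}} + \left(-41\right)^{2}} = \frac{1}{\left(-9 + i \sqrt{174}\right)^{2} \sqrt{27 + i \sqrt{174}} + 1681} = \frac{1}{1681 + \left(-9 + i \sqrt{174}\right)^{2} \sqrt{27 + i \sqrt{174}}}$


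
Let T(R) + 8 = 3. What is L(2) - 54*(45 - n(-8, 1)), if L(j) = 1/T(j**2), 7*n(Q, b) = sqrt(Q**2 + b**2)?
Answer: -12151/5 + 54*sqrt(65)/7 ≈ -2368.0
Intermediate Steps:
T(R) = -5 (T(R) = -8 + 3 = -5)
n(Q, b) = sqrt(Q**2 + b**2)/7
L(j) = -1/5 (L(j) = 1/(-5) = -1/5)
L(2) - 54*(45 - n(-8, 1)) = -1/5 - 54*(45 - sqrt((-8)**2 + 1**2)/7) = -1/5 - 54*(45 - sqrt(64 + 1)/7) = -1/5 - 54*(45 - sqrt(65)/7) = -1/5 + (-2430 + 54*sqrt(65)/7) = -12151/5 + 54*sqrt(65)/7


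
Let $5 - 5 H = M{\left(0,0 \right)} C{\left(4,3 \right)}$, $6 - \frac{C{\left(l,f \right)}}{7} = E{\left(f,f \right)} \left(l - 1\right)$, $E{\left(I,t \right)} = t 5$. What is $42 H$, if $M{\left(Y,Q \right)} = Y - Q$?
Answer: $42$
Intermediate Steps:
$E{\left(I,t \right)} = 5 t$
$C{\left(l,f \right)} = 42 - 35 f \left(-1 + l\right)$ ($C{\left(l,f \right)} = 42 - 7 \cdot 5 f \left(l - 1\right) = 42 - 7 \cdot 5 f \left(-1 + l\right) = 42 - 35 f \left(-1 + l\right)$)
$H = 1$ ($H = 1 - \frac{\left(0 - 0\right) \left(42 + 35 \cdot 3 - 105 \cdot 4\right)}{5} = 1 - \frac{\left(0 + 0\right) \left(42 + 105 - 420\right)}{5} = 1 - \frac{0 \left(-273\right)}{5} = 1 - 0 = 1 + 0 = 1$)
$42 H = 42 \cdot 1 = 42$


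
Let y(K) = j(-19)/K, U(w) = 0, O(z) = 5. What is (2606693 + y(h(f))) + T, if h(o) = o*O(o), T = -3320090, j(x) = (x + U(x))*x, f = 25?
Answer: -89174264/125 ≈ -7.1339e+5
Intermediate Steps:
j(x) = x**2 (j(x) = (x + 0)*x = x*x = x**2)
h(o) = 5*o (h(o) = o*5 = 5*o)
y(K) = 361/K (y(K) = (-19)**2/K = 361/K)
(2606693 + y(h(f))) + T = (2606693 + 361/((5*25))) - 3320090 = (2606693 + 361/125) - 3320090 = 325836986/125 - 3320090 = -89174264/125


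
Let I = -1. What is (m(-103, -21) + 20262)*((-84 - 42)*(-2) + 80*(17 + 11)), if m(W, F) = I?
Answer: 50490412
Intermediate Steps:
m(W, F) = -1
(m(-103, -21) + 20262)*((-84 - 42)*(-2) + 80*(17 + 11)) = (-1 + 20262)*((-84 - 42)*(-2) + 80*(17 + 11)) = 20261*(-126*(-2) + 80*28) = 20261*(252 + 2240) = 20261*2492 = 50490412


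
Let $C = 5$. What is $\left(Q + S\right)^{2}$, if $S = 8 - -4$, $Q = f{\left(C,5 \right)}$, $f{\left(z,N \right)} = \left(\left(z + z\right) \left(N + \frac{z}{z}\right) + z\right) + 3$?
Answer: $6400$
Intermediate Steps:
$f{\left(z,N \right)} = 3 + z + 2 z \left(1 + N\right)$ ($f{\left(z,N \right)} = \left(2 z \left(N + 1\right) + z\right) + 3 = \left(2 z \left(1 + N\right) + z\right) + 3 = \left(z + 2 z \left(1 + N\right)\right) + 3 = 3 + z + 2 z \left(1 + N\right)$)
$Q = 68$ ($Q = 3 + 3 \cdot 5 + 2 \cdot 5 \cdot 5 = 3 + 15 + 50 = 68$)
$S = 12$ ($S = 8 + 4 = 12$)
$\left(Q + S\right)^{2} = \left(68 + 12\right)^{2} = 80^{2} = 6400$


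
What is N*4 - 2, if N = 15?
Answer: 58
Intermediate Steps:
N*4 - 2 = 15*4 - 2 = 60 - 2 = 58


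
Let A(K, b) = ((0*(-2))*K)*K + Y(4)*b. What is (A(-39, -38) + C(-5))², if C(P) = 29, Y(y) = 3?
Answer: 7225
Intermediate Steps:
A(K, b) = 3*b (A(K, b) = ((0*(-2))*K)*K + 3*b = (0*K)*K + 3*b = 0*K + 3*b = 0 + 3*b = 3*b)
(A(-39, -38) + C(-5))² = (3*(-38) + 29)² = (-114 + 29)² = (-85)² = 7225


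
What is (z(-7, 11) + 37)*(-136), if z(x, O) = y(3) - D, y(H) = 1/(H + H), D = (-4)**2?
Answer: -8636/3 ≈ -2878.7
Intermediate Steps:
D = 16
y(H) = 1/(2*H)
z(x, O) = -95/6 (z(x, O) = (1/2)/3 - 1*16 = (1/2)*(1/3) - 16 = 1/6 - 16 = -95/6)
(z(-7, 11) + 37)*(-136) = (-95/6 + 37)*(-136) = (127/6)*(-136) = -8636/3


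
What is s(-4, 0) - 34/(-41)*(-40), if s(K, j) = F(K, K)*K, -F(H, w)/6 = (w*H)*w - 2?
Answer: -66304/41 ≈ -1617.2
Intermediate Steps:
F(H, w) = 12 - 6*H*w² (F(H, w) = -6*((w*H)*w - 2) = -6*((H*w)*w - 2) = -6*(H*w² - 2) = -6*(-2 + H*w²) = 12 - 6*H*w²)
s(K, j) = K*(12 - 6*K³) (s(K, j) = (12 - 6*K*K²)*K = (12 - 6*K³)*K = K*(12 - 6*K³))
s(-4, 0) - 34/(-41)*(-40) = 6*(-4)*(2 - 1*(-4)³) - 34/(-41)*(-40) = 6*(-4)*(2 - 1*(-64)) - 34*(-1/41)*(-40) = 6*(-4)*(2 + 64) + (34/41)*(-40) = 6*(-4)*66 - 1360/41 = -1584 - 1360/41 = -66304/41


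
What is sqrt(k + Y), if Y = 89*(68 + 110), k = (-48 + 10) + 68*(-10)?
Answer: 2*sqrt(3781) ≈ 122.98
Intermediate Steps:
k = -718 (k = -38 - 680 = -718)
Y = 15842 (Y = 89*178 = 15842)
sqrt(k + Y) = sqrt(-718 + 15842) = sqrt(15124) = 2*sqrt(3781)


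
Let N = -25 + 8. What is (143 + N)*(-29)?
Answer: -3654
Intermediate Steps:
N = -17
(143 + N)*(-29) = (143 - 17)*(-29) = 126*(-29) = -3654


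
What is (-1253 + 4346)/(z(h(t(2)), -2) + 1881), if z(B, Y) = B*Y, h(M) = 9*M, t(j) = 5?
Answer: 1031/597 ≈ 1.7270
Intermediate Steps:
(-1253 + 4346)/(z(h(t(2)), -2) + 1881) = (-1253 + 4346)/((9*5)*(-2) + 1881) = 3093/(45*(-2) + 1881) = 3093/(-90 + 1881) = 3093/1791 = 3093*(1/1791) = 1031/597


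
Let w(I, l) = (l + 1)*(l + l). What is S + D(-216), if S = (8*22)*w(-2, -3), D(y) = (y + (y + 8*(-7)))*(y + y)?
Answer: 212928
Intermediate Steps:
w(I, l) = 2*l*(1 + l) (w(I, l) = (1 + l)*(2*l) = 2*l*(1 + l))
D(y) = 2*y*(-56 + 2*y) (D(y) = (y + (y - 56))*(2*y) = (y + (-56 + y))*(2*y) = (-56 + 2*y)*(2*y) = 2*y*(-56 + 2*y))
S = 2112 (S = (8*22)*(2*(-3)*(1 - 3)) = 176*(2*(-3)*(-2)) = 176*12 = 2112)
S + D(-216) = 2112 + 4*(-216)*(-28 - 216) = 2112 + 4*(-216)*(-244) = 2112 + 210816 = 212928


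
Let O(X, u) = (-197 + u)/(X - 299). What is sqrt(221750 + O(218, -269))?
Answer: 2*sqrt(4490554)/9 ≈ 470.91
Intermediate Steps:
O(X, u) = (-197 + u)/(-299 + X)
sqrt(221750 + O(218, -269)) = sqrt(221750 + (-197 - 269)/(-299 + 218)) = sqrt(221750 - 466/(-81)) = sqrt(221750 - 1/81*(-466)) = sqrt(221750 + 466/81) = sqrt(17962216/81) = 2*sqrt(4490554)/9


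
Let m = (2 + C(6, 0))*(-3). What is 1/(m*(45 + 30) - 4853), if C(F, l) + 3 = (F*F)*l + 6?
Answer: -1/5978 ≈ -0.00016728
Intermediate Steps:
C(F, l) = 3 + l*F**2 (C(F, l) = -3 + ((F*F)*l + 6) = -3 + (F**2*l + 6) = -3 + (l*F**2 + 6) = -3 + (6 + l*F**2) = 3 + l*F**2)
m = -15 (m = (2 + (3 + 0*6**2))*(-3) = (2 + (3 + 0*36))*(-3) = (2 + (3 + 0))*(-3) = (2 + 3)*(-3) = 5*(-3) = -15)
1/(m*(45 + 30) - 4853) = 1/(-15*(45 + 30) - 4853) = 1/(-15*75 - 4853) = 1/(-1125 - 4853) = 1/(-5978) = -1/5978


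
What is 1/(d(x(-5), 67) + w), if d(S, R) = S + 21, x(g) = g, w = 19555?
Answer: 1/19571 ≈ 5.1096e-5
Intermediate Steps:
d(S, R) = 21 + S
1/(d(x(-5), 67) + w) = 1/((21 - 5) + 19555) = 1/(16 + 19555) = 1/19571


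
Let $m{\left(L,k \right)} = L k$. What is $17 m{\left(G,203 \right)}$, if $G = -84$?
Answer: $-289884$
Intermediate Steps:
$17 m{\left(G,203 \right)} = 17 \left(\left(-84\right) 203\right) = 17 \left(-17052\right) = -289884$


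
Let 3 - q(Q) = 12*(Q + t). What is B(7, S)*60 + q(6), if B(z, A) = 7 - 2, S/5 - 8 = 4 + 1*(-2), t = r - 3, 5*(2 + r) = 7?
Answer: 1371/5 ≈ 274.20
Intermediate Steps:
r = -3/5 (r = -2 + (1/5)*7 = -2 + 7/5 = -3/5 ≈ -0.60000)
t = -18/5 (t = -3/5 - 3 = -18/5 ≈ -3.6000)
q(Q) = 231/5 - 12*Q (q(Q) = 3 - 12*(Q - 18/5) = 3 - 12*(-18/5 + Q) = 3 - (-216/5 + 12*Q) = 3 + (216/5 - 12*Q) = 231/5 - 12*Q)
S = 50 (S = 40 + 5*(4 + 1*(-2)) = 40 + 5*(4 - 2) = 40 + 5*2 = 40 + 10 = 50)
B(z, A) = 5
B(7, S)*60 + q(6) = 5*60 + (231/5 - 12*6) = 300 + (231/5 - 72) = 300 - 129/5 = 1371/5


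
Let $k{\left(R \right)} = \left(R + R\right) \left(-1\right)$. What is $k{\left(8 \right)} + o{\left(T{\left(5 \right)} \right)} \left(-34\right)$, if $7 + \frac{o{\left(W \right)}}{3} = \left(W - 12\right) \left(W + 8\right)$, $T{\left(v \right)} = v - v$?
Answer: $10490$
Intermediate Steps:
$T{\left(v \right)} = 0$
$o{\left(W \right)} = -21 + 3 \left(-12 + W\right) \left(8 + W\right)$ ($o{\left(W \right)} = -21 + 3 \left(W - 12\right) \left(W + 8\right) = -21 + 3 \left(-12 + W\right) \left(8 + W\right)$)
$k{\left(R \right)} = - 2 R$ ($k{\left(R \right)} = 2 R \left(-1\right) = - 2 R$)
$k{\left(8 \right)} + o{\left(T{\left(5 \right)} \right)} \left(-34\right) = \left(-2\right) 8 + \left(-309 - 0 + 3 \cdot 0^{2}\right) \left(-34\right) = -16 + \left(-309 + 0 + 3 \cdot 0\right) \left(-34\right) = -16 + \left(-309 + 0 + 0\right) \left(-34\right) = -16 - -10506 = -16 + 10506 = 10490$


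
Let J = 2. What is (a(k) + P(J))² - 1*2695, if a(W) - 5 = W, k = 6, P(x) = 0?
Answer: -2574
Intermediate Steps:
a(W) = 5 + W
(a(k) + P(J))² - 1*2695 = ((5 + 6) + 0)² - 1*2695 = (11 + 0)² - 2695 = 11² - 2695 = 121 - 2695 = -2574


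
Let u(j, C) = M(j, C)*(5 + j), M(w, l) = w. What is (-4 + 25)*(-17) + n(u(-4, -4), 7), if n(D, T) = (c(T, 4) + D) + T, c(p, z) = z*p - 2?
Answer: -328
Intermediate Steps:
u(j, C) = j*(5 + j)
c(p, z) = -2 + p*z (c(p, z) = p*z - 2 = -2 + p*z)
n(D, T) = -2 + D + 5*T (n(D, T) = ((-2 + T*4) + D) + T = ((-2 + 4*T) + D) + T = (-2 + D + 4*T) + T = -2 + D + 5*T)
(-4 + 25)*(-17) + n(u(-4, -4), 7) = (-4 + 25)*(-17) + (-2 - 4*(5 - 4) + 5*7) = 21*(-17) + (-2 - 4*1 + 35) = -357 + (-2 - 4 + 35) = -357 + 29 = -328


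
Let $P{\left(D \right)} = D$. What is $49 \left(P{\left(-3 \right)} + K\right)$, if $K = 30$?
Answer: $1323$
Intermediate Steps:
$49 \left(P{\left(-3 \right)} + K\right) = 49 \left(-3 + 30\right) = 49 \cdot 27 = 1323$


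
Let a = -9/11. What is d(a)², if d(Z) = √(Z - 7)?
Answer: -86/11 ≈ -7.8182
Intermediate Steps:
a = -9/11 (a = -9*1/11 = -9/11 ≈ -0.81818)
d(Z) = √(-7 + Z)
d(a)² = (√(-7 - 9/11))² = (√(-86/11))² = (I*√946/11)² = -86/11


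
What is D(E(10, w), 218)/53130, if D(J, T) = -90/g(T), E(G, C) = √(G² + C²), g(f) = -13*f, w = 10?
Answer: 3/5019014 ≈ 5.9773e-7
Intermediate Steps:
E(G, C) = √(C² + G²)
D(J, T) = 90/(13*T) (D(J, T) = -90*(-1/(13*T)) = -(-90)/(13*T) = 90/(13*T))
D(E(10, w), 218)/53130 = ((90/13)/218)/53130 = ((90/13)*(1/218))*(1/53130) = (45/1417)*(1/53130) = 3/5019014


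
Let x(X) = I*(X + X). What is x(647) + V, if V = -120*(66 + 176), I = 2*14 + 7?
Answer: 16250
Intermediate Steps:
I = 35 (I = 28 + 7 = 35)
x(X) = 70*X (x(X) = 35*(X + X) = 35*(2*X) = 70*X)
V = -29040 (V = -120*242 = -29040)
x(647) + V = 70*647 - 29040 = 45290 - 29040 = 16250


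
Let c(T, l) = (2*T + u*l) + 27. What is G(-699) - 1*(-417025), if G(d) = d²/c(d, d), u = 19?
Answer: 678862411/1628 ≈ 4.1699e+5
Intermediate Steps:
c(T, l) = 27 + 2*T + 19*l (c(T, l) = (2*T + 19*l) + 27 = 27 + 2*T + 19*l)
G(d) = d²/(27 + 21*d) (G(d) = d²/(27 + 2*d + 19*d) = d²/(27 + 21*d))
G(-699) - 1*(-417025) = (⅓)*(-699)²/(9 + 7*(-699)) - 1*(-417025) = (⅓)*488601/(9 - 4893) + 417025 = (⅓)*488601/(-4884) + 417025 = (⅓)*488601*(-1/4884) + 417025 = -54289/1628 + 417025 = 678862411/1628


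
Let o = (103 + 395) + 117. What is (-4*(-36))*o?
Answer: 88560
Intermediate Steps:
o = 615 (o = 498 + 117 = 615)
(-4*(-36))*o = -4*(-36)*615 = 144*615 = 88560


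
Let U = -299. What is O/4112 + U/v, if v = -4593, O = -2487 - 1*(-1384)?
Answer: -3836591/18886416 ≈ -0.20314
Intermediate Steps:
O = -1103 (O = -2487 + 1384 = -1103)
O/4112 + U/v = -1103/4112 - 299/(-4593) = -1103*1/4112 - 299*(-1/4593) = -1103/4112 + 299/4593 = -3836591/18886416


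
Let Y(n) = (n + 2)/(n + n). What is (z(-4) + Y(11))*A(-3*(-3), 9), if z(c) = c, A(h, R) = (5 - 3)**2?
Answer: -150/11 ≈ -13.636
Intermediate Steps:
A(h, R) = 4 (A(h, R) = 2**2 = 4)
Y(n) = (2 + n)/(2*n) (Y(n) = (2 + n)/((2*n)) = (2 + n)*(1/(2*n)) = (2 + n)/(2*n))
(z(-4) + Y(11))*A(-3*(-3), 9) = (-4 + (1/2)*(2 + 11)/11)*4 = (-4 + (1/2)*(1/11)*13)*4 = (-4 + 13/22)*4 = -75/22*4 = -150/11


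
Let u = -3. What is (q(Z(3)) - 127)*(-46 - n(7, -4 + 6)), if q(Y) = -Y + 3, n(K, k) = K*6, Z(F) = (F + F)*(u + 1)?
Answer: 9856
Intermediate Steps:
Z(F) = -4*F (Z(F) = (F + F)*(-3 + 1) = (2*F)*(-2) = -4*F)
n(K, k) = 6*K
q(Y) = 3 - Y
(q(Z(3)) - 127)*(-46 - n(7, -4 + 6)) = ((3 - (-4)*3) - 127)*(-46 - 6*7) = ((3 - 1*(-12)) - 127)*(-46 - 1*42) = ((3 + 12) - 127)*(-46 - 42) = (15 - 127)*(-88) = -112*(-88) = 9856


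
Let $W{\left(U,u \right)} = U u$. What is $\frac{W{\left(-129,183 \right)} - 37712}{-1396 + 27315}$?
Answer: $- \frac{61319}{25919} \approx -2.3658$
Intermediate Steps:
$\frac{W{\left(-129,183 \right)} - 37712}{-1396 + 27315} = \frac{\left(-129\right) 183 - 37712}{-1396 + 27315} = \frac{-23607 - 37712}{25919} = \left(-61319\right) \frac{1}{25919} = - \frac{61319}{25919}$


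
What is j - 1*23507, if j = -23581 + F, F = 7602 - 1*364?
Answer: -39850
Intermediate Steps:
F = 7238 (F = 7602 - 364 = 7238)
j = -16343 (j = -23581 + 7238 = -16343)
j - 1*23507 = -16343 - 1*23507 = -16343 - 23507 = -39850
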